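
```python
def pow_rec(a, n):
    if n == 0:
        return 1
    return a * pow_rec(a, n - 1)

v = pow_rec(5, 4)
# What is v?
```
Call trace:
pow_rec(a=5, n=4)
  pow_rec(a=5, n=3)
    pow_rec(a=5, n=2)
      pow_rec(a=5, n=1)
        pow_rec(a=5, n=0)
        -> return 1
      -> return 5
    -> return 25
  -> return 125
-> return 625

Final answer: 625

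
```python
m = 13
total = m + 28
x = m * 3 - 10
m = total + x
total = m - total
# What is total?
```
Trace:
  m=13
  m=13, total=41
  m=13, total=41, x=29
  m=70, total=41, x=29
  m=70, total=29, x=29

Final answer: 29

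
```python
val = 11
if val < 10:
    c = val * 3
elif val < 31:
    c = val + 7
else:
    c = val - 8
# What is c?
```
Trace:
  val=11
  val=11, c=18

Final answer: 18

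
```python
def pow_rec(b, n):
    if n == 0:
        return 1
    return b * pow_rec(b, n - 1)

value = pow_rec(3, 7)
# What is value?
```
Call trace:
pow_rec(b=3, n=7)
  pow_rec(b=3, n=6)
    pow_rec(b=3, n=5)
      pow_rec(b=3, n=4)
        pow_rec(b=3, n=3)
          pow_rec(b=3, n=2)
            pow_rec(b=3, n=1)
              pow_rec(b=3, n=0)
              -> return 1
            -> return 3
          -> return 9
        -> return 27
      -> return 81
    -> return 243
  -> return 729
-> return 2187

Final answer: 2187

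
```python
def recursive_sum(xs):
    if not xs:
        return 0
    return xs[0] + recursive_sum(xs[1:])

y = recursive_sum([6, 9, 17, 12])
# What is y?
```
Call trace:
recursive_sum(xs=[6, 9, 17, 12])
  recursive_sum(xs=[9, 17, 12])
    recursive_sum(xs=[17, 12])
      recursive_sum(xs=[12])
        recursive_sum(xs=[])
        -> return 0
      -> return 12
    -> return 29
  -> return 38
-> return 44

Final answer: 44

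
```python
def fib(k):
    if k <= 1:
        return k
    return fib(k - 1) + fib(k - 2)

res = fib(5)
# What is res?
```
Call trace (a repeated sub-call is expanded the first time; later identical calls just restate its return value):
fib(k=5)
  fib(k=4)
    fib(k=3)
      fib(k=2)
        fib(k=1)
        -> return 1
        fib(k=0)
        -> return 0
      -> return 1
      fib(k=1)
      -> return 1
    -> return 2
    fib(k=2) -> return 1  (same call as traced above)
  -> return 3
  fib(k=3) -> return 2  (same call as traced above)
-> return 5

Final answer: 5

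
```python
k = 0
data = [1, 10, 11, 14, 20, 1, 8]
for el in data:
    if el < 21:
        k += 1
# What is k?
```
Trace:
  k=0
  k=1, el=1
  k=2, el=10
  k=3, el=11
  k=4, el=14
  k=5, el=20
  k=6, el=1
  k=7, el=8

Final answer: 7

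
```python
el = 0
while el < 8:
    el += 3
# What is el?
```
Trace:
  el=0
  el=3
  el=6
  el=9

Final answer: 9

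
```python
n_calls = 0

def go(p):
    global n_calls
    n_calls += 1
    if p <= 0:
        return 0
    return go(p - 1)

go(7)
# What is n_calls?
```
Call trace:
go(p=7)
  go(p=6)
    go(p=5)
      go(p=4)
        go(p=3)
          go(p=2)
            go(p=1)
              go(p=0)
              -> return 0
            -> return 0
          -> return 0
        -> return 0
      -> return 0
    -> return 0
  -> return 0
-> return 0

n_calls is incremented once per call. go is entered once for each p = 7, 6, 5, 4, 3, 2, 1, 0 (the p <= 0 call returns without recursing), i.e. 7 + 1 calls.
n_calls = 8

Final answer: 8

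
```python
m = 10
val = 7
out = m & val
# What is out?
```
Trace:
  m=10
  m=10, val=7
  m=10, val=7, out=2

Final answer: 2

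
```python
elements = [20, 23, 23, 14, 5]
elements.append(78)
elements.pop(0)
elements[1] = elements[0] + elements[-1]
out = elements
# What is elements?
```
Trace:
  elements=[20, 23, 23, 14, 5]
  elements=[20, 23, 23, 14, 5, 78]
  elements=[23, 23, 14, 5, 78]
  elements=[23, 101, 14, 5, 78]
  elements=[23, 101, 14, 5, 78], out=[23, 101, 14, 5, 78]

Final answer: [23, 101, 14, 5, 78]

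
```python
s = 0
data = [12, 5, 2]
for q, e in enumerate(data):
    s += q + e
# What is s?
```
Trace:
  s=0
  s=12, q=0, e=12
  s=18, q=1, e=5
  s=22, q=2, e=2

Final answer: 22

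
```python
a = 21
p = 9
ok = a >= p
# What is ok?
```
Trace:
  a=21
  a=21, p=9
  a=21, p=9, ok=True

Final answer: True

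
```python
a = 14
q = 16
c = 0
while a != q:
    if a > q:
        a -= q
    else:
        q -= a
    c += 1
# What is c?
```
Trace:
  a=14
  a=14, q=16
  a=14, q=16, c=0
  a=14, q=2, c=1
  a=12, q=2, c=2
  a=10, q=2, c=3
  a=8, q=2, c=4
  a=6, q=2, c=5
  a=4, q=2, c=6
  a=2, q=2, c=7

Final answer: 7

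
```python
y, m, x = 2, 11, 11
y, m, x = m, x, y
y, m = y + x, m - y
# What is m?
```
Trace:
  y=2, m=11, x=11
  y=11, m=11, x=2
  y=13, m=0, x=2

Final answer: 0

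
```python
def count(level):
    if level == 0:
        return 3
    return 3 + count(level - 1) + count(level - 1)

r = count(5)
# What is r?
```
Call trace (a repeated sub-call is expanded the first time; later identical calls just restate its return value):
count(level=5)
  count(level=4)
    count(level=3)
      count(level=2)
        count(level=1)
          count(level=0)
          -> return 3
          count(level=0)
          -> return 3
        -> return 9
        count(level=1) -> return 9  (same call as traced above)
      -> return 21
      count(level=2) -> return 21  (same call as traced above)
    -> return 45
    count(level=3) -> return 45  (same call as traced above)
  -> return 93
  count(level=4) -> return 93  (same call as traced above)
-> return 189

Final answer: 189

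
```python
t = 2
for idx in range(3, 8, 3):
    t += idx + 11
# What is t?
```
Trace:
  t=2
  t=16, idx=3
  t=33, idx=6

Final answer: 33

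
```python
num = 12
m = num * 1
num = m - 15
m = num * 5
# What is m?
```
Trace:
  num=12
  num=12, m=12
  num=-3, m=12
  num=-3, m=-15

Final answer: -15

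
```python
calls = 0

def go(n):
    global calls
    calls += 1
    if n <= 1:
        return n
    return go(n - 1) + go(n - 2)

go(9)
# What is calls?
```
Call trace (a repeated sub-call is expanded the first time; later identical calls just restate its return value):
go(n=9)
  go(n=8)
    go(n=7)
      go(n=6)
        go(n=5)
          go(n=4)
            go(n=3)
              go(n=2)
                go(n=1)
                -> return 1
                go(n=0)
                -> return 0
              -> return 1
              go(n=1)
              -> return 1
            -> return 2
            go(n=2) -> return 1  (same call as traced above)
          -> return 3
          go(n=3) -> return 2  (same call as traced above)
        -> return 5
        go(n=4) -> return 3  (same call as traced above)
      -> return 8
      go(n=5) -> return 5  (same call as traced above)
    -> return 13
    go(n=6) -> return 8  (same call as traced above)
  -> return 21
  go(n=7) -> return 13  (same call as traced above)
-> return 34

calls is incremented once per call, so count the calls in each subtree. Let C(n) = number of calls made by go(n).
C(0) = C(1) = 1 (base case, no recursion); C(n) = 1 + C(n - 1) + C(n - 2) otherwise.
C(2) = 1 + C(1) + C(0) = 1 + 1 + 1 = 3
C(3) = 1 + C(2) + C(1) = 1 + 3 + 1 = 5
C(4) = 1 + C(3) + C(2) = 1 + 5 + 3 = 9
C(5) = 1 + C(4) + C(3) = 1 + 9 + 5 = 15
C(6) = 1 + C(5) + C(4) = 1 + 15 + 9 = 25
C(7) = 1 + C(6) + C(5) = 1 + 25 + 15 = 41
C(8) = 1 + C(7) + C(6) = 1 + 41 + 25 = 67
C(9) = 1 + C(8) + C(7) = 1 + 67 + 41 = 109
calls = C(9) = 109

Final answer: 109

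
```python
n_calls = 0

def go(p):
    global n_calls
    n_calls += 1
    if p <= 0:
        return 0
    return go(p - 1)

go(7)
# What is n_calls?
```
Call trace:
go(p=7)
  go(p=6)
    go(p=5)
      go(p=4)
        go(p=3)
          go(p=2)
            go(p=1)
              go(p=0)
              -> return 0
            -> return 0
          -> return 0
        -> return 0
      -> return 0
    -> return 0
  -> return 0
-> return 0

n_calls is incremented once per call. go is entered once for each p = 7, 6, 5, 4, 3, 2, 1, 0 (the p <= 0 call returns without recursing), i.e. 7 + 1 calls.
n_calls = 8

Final answer: 8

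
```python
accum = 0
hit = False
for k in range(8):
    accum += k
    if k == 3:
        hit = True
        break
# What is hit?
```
Trace:
  accum=0
  accum=0, hit=False
  accum=0, hit=False, k=0
  accum=1, hit=False, k=1
  accum=3, hit=False, k=2
  accum=6, hit=True, k=3

Final answer: True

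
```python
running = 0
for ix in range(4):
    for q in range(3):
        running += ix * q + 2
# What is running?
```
Trace:
  running=0
  running=2, ix=0, q=0
  running=4, ix=0, q=1
  running=6, ix=0, q=2
  running=8, ix=1, q=0
  running=11, ix=1, q=1
  running=15, ix=1, q=2
  running=17, ix=2, q=0
  running=21, ix=2, q=1
  running=27, ix=2, q=2
  running=29, ix=3, q=0
  running=34, ix=3, q=1
  running=42, ix=3, q=2

Final answer: 42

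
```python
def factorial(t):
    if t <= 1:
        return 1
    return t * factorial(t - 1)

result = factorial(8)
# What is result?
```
Call trace:
factorial(t=8)
  factorial(t=7)
    factorial(t=6)
      factorial(t=5)
        factorial(t=4)
          factorial(t=3)
            factorial(t=2)
              factorial(t=1)
              -> return 1
            -> return 2
          -> return 6
        -> return 24
      -> return 120
    -> return 720
  -> return 5040
-> return 40320

Final answer: 40320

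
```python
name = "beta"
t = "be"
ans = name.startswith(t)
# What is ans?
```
Trace:
  name='beta'
  name='beta', t='be'
  name='beta', t='be', ans=True

Final answer: True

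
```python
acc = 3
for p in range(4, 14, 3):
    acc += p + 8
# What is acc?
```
Trace:
  acc=3
  acc=15, p=4
  acc=30, p=7
  acc=48, p=10
  acc=69, p=13

Final answer: 69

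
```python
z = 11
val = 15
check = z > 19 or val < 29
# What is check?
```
Trace:
  z=11
  z=11, val=15
  z=11, val=15, check=True

Final answer: True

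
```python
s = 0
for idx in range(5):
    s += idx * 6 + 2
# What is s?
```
Trace:
  s=0
  s=2, idx=0
  s=10, idx=1
  s=24, idx=2
  s=44, idx=3
  s=70, idx=4

Final answer: 70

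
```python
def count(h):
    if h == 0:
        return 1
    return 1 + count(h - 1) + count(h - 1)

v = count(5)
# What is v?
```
Call trace (a repeated sub-call is expanded the first time; later identical calls just restate its return value):
count(h=5)
  count(h=4)
    count(h=3)
      count(h=2)
        count(h=1)
          count(h=0)
          -> return 1
          count(h=0)
          -> return 1
        -> return 3
        count(h=1) -> return 3  (same call as traced above)
      -> return 7
      count(h=2) -> return 7  (same call as traced above)
    -> return 15
    count(h=3) -> return 15  (same call as traced above)
  -> return 31
  count(h=4) -> return 31  (same call as traced above)
-> return 63

Final answer: 63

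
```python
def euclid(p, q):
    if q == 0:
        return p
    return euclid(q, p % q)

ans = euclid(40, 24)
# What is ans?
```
Call trace:
euclid(p=40, q=24)
  euclid(p=24, q=16)
    euclid(p=16, q=8)
      euclid(p=8, q=0)
      -> return 8
    -> return 8
  -> return 8
-> return 8

Final answer: 8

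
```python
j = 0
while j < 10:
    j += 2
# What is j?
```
Trace:
  j=0
  j=2
  j=4
  j=6
  j=8
  j=10

Final answer: 10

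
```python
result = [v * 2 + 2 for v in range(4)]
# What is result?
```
Trace:
  v=0
  v=1
  v=2
  v=3
  result=[2, 4, 6, 8]

Final answer: [2, 4, 6, 8]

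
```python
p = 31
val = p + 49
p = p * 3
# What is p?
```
Trace:
  p=31
  p=31, val=80
  p=93, val=80

Final answer: 93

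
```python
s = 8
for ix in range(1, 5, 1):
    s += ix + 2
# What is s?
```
Trace:
  s=8
  s=11, ix=1
  s=15, ix=2
  s=20, ix=3
  s=26, ix=4

Final answer: 26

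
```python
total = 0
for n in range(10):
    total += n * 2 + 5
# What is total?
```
Trace:
  total=0
  total=5, n=0
  total=12, n=1
  total=21, n=2
  total=32, n=3
  total=45, n=4
  total=60, n=5
  total=77, n=6
  total=96, n=7
  total=117, n=8
  total=140, n=9

Final answer: 140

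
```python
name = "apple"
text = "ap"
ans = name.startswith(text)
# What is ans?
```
Trace:
  name='apple'
  name='apple', text='ap'
  name='apple', text='ap', ans=True

Final answer: True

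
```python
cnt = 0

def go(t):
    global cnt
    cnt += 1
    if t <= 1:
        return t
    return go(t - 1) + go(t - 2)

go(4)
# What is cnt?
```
Call trace (a repeated sub-call is expanded the first time; later identical calls just restate its return value):
go(t=4)
  go(t=3)
    go(t=2)
      go(t=1)
      -> return 1
      go(t=0)
      -> return 0
    -> return 1
    go(t=1)
    -> return 1
  -> return 2
  go(t=2) -> return 1  (same call as traced above)
-> return 3

cnt is incremented once per call, so count the calls in each subtree. Let C(t) = number of calls made by go(t).
C(0) = C(1) = 1 (base case, no recursion); C(t) = 1 + C(t - 1) + C(t - 2) otherwise.
C(2) = 1 + C(1) + C(0) = 1 + 1 + 1 = 3
C(3) = 1 + C(2) + C(1) = 1 + 3 + 1 = 5
C(4) = 1 + C(3) + C(2) = 1 + 5 + 3 = 9
cnt = C(4) = 9

Final answer: 9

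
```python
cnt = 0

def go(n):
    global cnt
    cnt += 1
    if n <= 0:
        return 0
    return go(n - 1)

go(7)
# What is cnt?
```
Call trace:
go(n=7)
  go(n=6)
    go(n=5)
      go(n=4)
        go(n=3)
          go(n=2)
            go(n=1)
              go(n=0)
              -> return 0
            -> return 0
          -> return 0
        -> return 0
      -> return 0
    -> return 0
  -> return 0
-> return 0

cnt is incremented once per call. go is entered once for each n = 7, 6, 5, 4, 3, 2, 1, 0 (the n <= 0 call returns without recursing), i.e. 7 + 1 calls.
cnt = 8

Final answer: 8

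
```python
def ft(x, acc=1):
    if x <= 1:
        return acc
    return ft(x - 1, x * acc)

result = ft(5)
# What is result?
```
Call trace:
ft(x=5, acc=1)
  ft(x=4, acc=5)
    ft(x=3, acc=20)
      ft(x=2, acc=60)
        ft(x=1, acc=120)
        -> return 120
      -> return 120
    -> return 120
  -> return 120
-> return 120

Final answer: 120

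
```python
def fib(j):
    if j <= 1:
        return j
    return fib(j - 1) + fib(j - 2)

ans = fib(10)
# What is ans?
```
Call trace (a repeated sub-call is expanded the first time; later identical calls just restate its return value):
fib(j=10)
  fib(j=9)
    fib(j=8)
      fib(j=7)
        fib(j=6)
          fib(j=5)
            fib(j=4)
              fib(j=3)
                fib(j=2)
                  fib(j=1)
                  -> return 1
                  fib(j=0)
                  -> return 0
                -> return 1
                fib(j=1)
                -> return 1
              -> return 2
              fib(j=2) -> return 1  (same call as traced above)
            -> return 3
            fib(j=3) -> return 2  (same call as traced above)
          -> return 5
          fib(j=4) -> return 3  (same call as traced above)
        -> return 8
        fib(j=5) -> return 5  (same call as traced above)
      -> return 13
      fib(j=6) -> return 8  (same call as traced above)
    -> return 21
    fib(j=7) -> return 13  (same call as traced above)
  -> return 34
  fib(j=8) -> return 21  (same call as traced above)
-> return 55

Final answer: 55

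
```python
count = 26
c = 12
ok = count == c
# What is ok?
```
Trace:
  count=26
  count=26, c=12
  count=26, c=12, ok=False

Final answer: False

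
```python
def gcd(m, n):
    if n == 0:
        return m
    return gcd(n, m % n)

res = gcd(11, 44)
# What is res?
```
Call trace:
gcd(m=11, n=44)
  gcd(m=44, n=11)
    gcd(m=11, n=0)
    -> return 11
  -> return 11
-> return 11

Final answer: 11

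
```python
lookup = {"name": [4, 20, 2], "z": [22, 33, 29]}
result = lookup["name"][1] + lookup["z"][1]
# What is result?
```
Trace:
  lookup={'name': [4, 20, 2], 'z': [22, 33, 29]}
  lookup={'name': [4, 20, 2], 'z': [22, 33, 29]}, result=53

Final answer: 53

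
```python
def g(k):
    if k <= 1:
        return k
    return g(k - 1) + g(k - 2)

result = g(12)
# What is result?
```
Call trace (a repeated sub-call is expanded the first time; later identical calls just restate its return value):
g(k=12)
  g(k=11)
    g(k=10)
      g(k=9)
        g(k=8)
          g(k=7)
            g(k=6)
              g(k=5)
                g(k=4)
                  g(k=3)
                    g(k=2)
                      g(k=1)
                      -> return 1
                      g(k=0)
                      -> return 0
                    -> return 1
                    g(k=1)
                    -> return 1
                  -> return 2
                  g(k=2) -> return 1  (same call as traced above)
                -> return 3
                g(k=3) -> return 2  (same call as traced above)
              -> return 5
              g(k=4) -> return 3  (same call as traced above)
            -> return 8
            g(k=5) -> return 5  (same call as traced above)
          -> return 13
          g(k=6) -> return 8  (same call as traced above)
        -> return 21
        g(k=7) -> return 13  (same call as traced above)
      -> return 34
      g(k=8) -> return 21  (same call as traced above)
    -> return 55
    g(k=9) -> return 34  (same call as traced above)
  -> return 89
  g(k=10) -> return 55  (same call as traced above)
-> return 144

Final answer: 144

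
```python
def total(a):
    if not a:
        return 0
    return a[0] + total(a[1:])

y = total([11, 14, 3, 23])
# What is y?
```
Call trace:
total(a=[11, 14, 3, 23])
  total(a=[14, 3, 23])
    total(a=[3, 23])
      total(a=[23])
        total(a=[])
        -> return 0
      -> return 23
    -> return 26
  -> return 40
-> return 51

Final answer: 51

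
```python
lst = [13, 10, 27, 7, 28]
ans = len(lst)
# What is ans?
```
Trace:
  lst=[13, 10, 27, 7, 28]
  lst=[13, 10, 27, 7, 28], ans=5

Final answer: 5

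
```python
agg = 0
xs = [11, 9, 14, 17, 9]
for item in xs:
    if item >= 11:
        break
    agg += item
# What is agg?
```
Trace:
  agg=0
  agg=0, item=11

Final answer: 0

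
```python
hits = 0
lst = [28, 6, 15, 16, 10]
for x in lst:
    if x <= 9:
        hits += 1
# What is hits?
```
Trace:
  hits=0
  hits=0, x=28
  hits=1, x=6
  hits=1, x=15
  hits=1, x=16
  hits=1, x=10

Final answer: 1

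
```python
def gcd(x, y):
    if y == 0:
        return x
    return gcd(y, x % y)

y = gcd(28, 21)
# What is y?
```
Call trace:
gcd(x=28, y=21)
  gcd(x=21, y=7)
    gcd(x=7, y=0)
    -> return 7
  -> return 7
-> return 7

Final answer: 7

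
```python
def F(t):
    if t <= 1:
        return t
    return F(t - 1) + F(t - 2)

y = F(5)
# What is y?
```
Call trace (a repeated sub-call is expanded the first time; later identical calls just restate its return value):
F(t=5)
  F(t=4)
    F(t=3)
      F(t=2)
        F(t=1)
        -> return 1
        F(t=0)
        -> return 0
      -> return 1
      F(t=1)
      -> return 1
    -> return 2
    F(t=2) -> return 1  (same call as traced above)
  -> return 3
  F(t=3) -> return 2  (same call as traced above)
-> return 5

Final answer: 5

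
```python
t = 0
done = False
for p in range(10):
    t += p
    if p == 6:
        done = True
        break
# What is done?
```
Trace:
  t=0
  t=0, done=False
  t=0, done=False, p=0
  t=1, done=False, p=1
  t=3, done=False, p=2
  t=6, done=False, p=3
  t=10, done=False, p=4
  t=15, done=False, p=5
  t=21, done=True, p=6

Final answer: True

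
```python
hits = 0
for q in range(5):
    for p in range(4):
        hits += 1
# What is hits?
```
Trace:
  hits=0
  hits=1, q=0, p=0
  hits=2, q=0, p=1
  hits=3, q=0, p=2
  hits=4, q=0, p=3
  hits=5, q=1, p=0
  hits=6, q=1, p=1
  hits=7, q=1, p=2
  hits=8, q=1, p=3
  hits=9, q=2, p=0
  hits=10, q=2, p=1
  hits=11, q=2, p=2
  hits=12, q=2, p=3
  hits=13, q=3, p=0
  hits=14, q=3, p=1
  hits=15, q=3, p=2
  hits=16, q=3, p=3
  hits=17, q=4, p=0
  hits=18, q=4, p=1
  hits=19, q=4, p=2
  hits=20, q=4, p=3

Final answer: 20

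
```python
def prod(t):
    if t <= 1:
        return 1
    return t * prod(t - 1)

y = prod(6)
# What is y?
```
Call trace:
prod(t=6)
  prod(t=5)
    prod(t=4)
      prod(t=3)
        prod(t=2)
          prod(t=1)
          -> return 1
        -> return 2
      -> return 6
    -> return 24
  -> return 120
-> return 720

Final answer: 720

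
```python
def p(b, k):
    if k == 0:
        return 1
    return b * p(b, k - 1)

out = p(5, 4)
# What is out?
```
Call trace:
p(b=5, k=4)
  p(b=5, k=3)
    p(b=5, k=2)
      p(b=5, k=1)
        p(b=5, k=0)
        -> return 1
      -> return 5
    -> return 25
  -> return 125
-> return 625

Final answer: 625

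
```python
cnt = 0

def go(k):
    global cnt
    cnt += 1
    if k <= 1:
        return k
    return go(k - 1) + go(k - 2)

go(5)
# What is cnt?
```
Call trace (a repeated sub-call is expanded the first time; later identical calls just restate its return value):
go(k=5)
  go(k=4)
    go(k=3)
      go(k=2)
        go(k=1)
        -> return 1
        go(k=0)
        -> return 0
      -> return 1
      go(k=1)
      -> return 1
    -> return 2
    go(k=2) -> return 1  (same call as traced above)
  -> return 3
  go(k=3) -> return 2  (same call as traced above)
-> return 5

cnt is incremented once per call, so count the calls in each subtree. Let C(k) = number of calls made by go(k).
C(0) = C(1) = 1 (base case, no recursion); C(k) = 1 + C(k - 1) + C(k - 2) otherwise.
C(2) = 1 + C(1) + C(0) = 1 + 1 + 1 = 3
C(3) = 1 + C(2) + C(1) = 1 + 3 + 1 = 5
C(4) = 1 + C(3) + C(2) = 1 + 5 + 3 = 9
C(5) = 1 + C(4) + C(3) = 1 + 9 + 5 = 15
cnt = C(5) = 15

Final answer: 15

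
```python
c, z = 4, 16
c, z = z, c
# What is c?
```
Trace:
  c=4, z=16
  c=16, z=4

Final answer: 16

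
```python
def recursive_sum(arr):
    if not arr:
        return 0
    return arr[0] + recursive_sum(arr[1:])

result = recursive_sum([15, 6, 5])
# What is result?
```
Call trace:
recursive_sum(arr=[15, 6, 5])
  recursive_sum(arr=[6, 5])
    recursive_sum(arr=[5])
      recursive_sum(arr=[])
      -> return 0
    -> return 5
  -> return 11
-> return 26

Final answer: 26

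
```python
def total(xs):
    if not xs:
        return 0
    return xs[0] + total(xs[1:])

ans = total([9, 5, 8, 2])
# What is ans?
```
Call trace:
total(xs=[9, 5, 8, 2])
  total(xs=[5, 8, 2])
    total(xs=[8, 2])
      total(xs=[2])
        total(xs=[])
        -> return 0
      -> return 2
    -> return 10
  -> return 15
-> return 24

Final answer: 24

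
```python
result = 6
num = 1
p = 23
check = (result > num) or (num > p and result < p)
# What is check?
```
Trace:
  result=6
  result=6, num=1
  result=6, num=1, p=23
  result=6, num=1, p=23, check=True

Final answer: True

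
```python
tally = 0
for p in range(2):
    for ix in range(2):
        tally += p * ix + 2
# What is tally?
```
Trace:
  tally=0
  tally=2, p=0, ix=0
  tally=4, p=0, ix=1
  tally=6, p=1, ix=0
  tally=9, p=1, ix=1

Final answer: 9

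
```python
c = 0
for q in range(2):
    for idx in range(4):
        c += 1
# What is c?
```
Trace:
  c=0
  c=1, q=0, idx=0
  c=2, q=0, idx=1
  c=3, q=0, idx=2
  c=4, q=0, idx=3
  c=5, q=1, idx=0
  c=6, q=1, idx=1
  c=7, q=1, idx=2
  c=8, q=1, idx=3

Final answer: 8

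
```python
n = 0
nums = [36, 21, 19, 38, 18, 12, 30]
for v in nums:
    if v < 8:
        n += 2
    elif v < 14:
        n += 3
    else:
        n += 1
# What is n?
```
Trace:
  n=0
  n=1, v=36
  n=2, v=21
  n=3, v=19
  n=4, v=38
  n=5, v=18
  n=8, v=12
  n=9, v=30

Final answer: 9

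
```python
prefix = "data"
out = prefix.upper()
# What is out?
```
Trace:
  prefix='data'
  prefix='data', out='DATA'

Final answer: 'DATA'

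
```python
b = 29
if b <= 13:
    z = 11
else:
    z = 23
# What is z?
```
Trace:
  b=29
  b=29, z=23

Final answer: 23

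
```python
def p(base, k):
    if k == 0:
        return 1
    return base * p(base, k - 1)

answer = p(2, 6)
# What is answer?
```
Call trace:
p(base=2, k=6)
  p(base=2, k=5)
    p(base=2, k=4)
      p(base=2, k=3)
        p(base=2, k=2)
          p(base=2, k=1)
            p(base=2, k=0)
            -> return 1
          -> return 2
        -> return 4
      -> return 8
    -> return 16
  -> return 32
-> return 64

Final answer: 64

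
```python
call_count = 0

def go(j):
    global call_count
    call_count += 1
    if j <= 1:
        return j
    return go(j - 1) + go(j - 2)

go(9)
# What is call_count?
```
Call trace (a repeated sub-call is expanded the first time; later identical calls just restate its return value):
go(j=9)
  go(j=8)
    go(j=7)
      go(j=6)
        go(j=5)
          go(j=4)
            go(j=3)
              go(j=2)
                go(j=1)
                -> return 1
                go(j=0)
                -> return 0
              -> return 1
              go(j=1)
              -> return 1
            -> return 2
            go(j=2) -> return 1  (same call as traced above)
          -> return 3
          go(j=3) -> return 2  (same call as traced above)
        -> return 5
        go(j=4) -> return 3  (same call as traced above)
      -> return 8
      go(j=5) -> return 5  (same call as traced above)
    -> return 13
    go(j=6) -> return 8  (same call as traced above)
  -> return 21
  go(j=7) -> return 13  (same call as traced above)
-> return 34

call_count is incremented once per call, so count the calls in each subtree. Let C(j) = number of calls made by go(j).
C(0) = C(1) = 1 (base case, no recursion); C(j) = 1 + C(j - 1) + C(j - 2) otherwise.
C(2) = 1 + C(1) + C(0) = 1 + 1 + 1 = 3
C(3) = 1 + C(2) + C(1) = 1 + 3 + 1 = 5
C(4) = 1 + C(3) + C(2) = 1 + 5 + 3 = 9
C(5) = 1 + C(4) + C(3) = 1 + 9 + 5 = 15
C(6) = 1 + C(5) + C(4) = 1 + 15 + 9 = 25
C(7) = 1 + C(6) + C(5) = 1 + 25 + 15 = 41
C(8) = 1 + C(7) + C(6) = 1 + 41 + 25 = 67
C(9) = 1 + C(8) + C(7) = 1 + 67 + 41 = 109
call_count = C(9) = 109

Final answer: 109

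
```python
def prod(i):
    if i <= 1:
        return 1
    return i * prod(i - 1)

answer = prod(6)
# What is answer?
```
Call trace:
prod(i=6)
  prod(i=5)
    prod(i=4)
      prod(i=3)
        prod(i=2)
          prod(i=1)
          -> return 1
        -> return 2
      -> return 6
    -> return 24
  -> return 120
-> return 720

Final answer: 720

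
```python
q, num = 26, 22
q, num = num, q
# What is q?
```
Trace:
  q=26, num=22
  q=22, num=26

Final answer: 22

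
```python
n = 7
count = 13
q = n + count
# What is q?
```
Trace:
  n=7
  n=7, count=13
  n=7, count=13, q=20

Final answer: 20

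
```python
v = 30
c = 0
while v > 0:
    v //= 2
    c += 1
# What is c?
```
Trace:
  v=30
  v=30, c=0
  v=15, c=1
  v=7, c=2
  v=3, c=3
  v=1, c=4
  v=0, c=5

Final answer: 5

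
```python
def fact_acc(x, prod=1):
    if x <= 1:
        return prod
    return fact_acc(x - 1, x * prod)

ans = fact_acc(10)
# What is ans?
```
Call trace:
fact_acc(x=10, prod=1)
  fact_acc(x=9, prod=10)
    fact_acc(x=8, prod=90)
      fact_acc(x=7, prod=720)
        fact_acc(x=6, prod=5040)
          fact_acc(x=5, prod=30240)
            fact_acc(x=4, prod=151200)
              fact_acc(x=3, prod=604800)
                fact_acc(x=2, prod=1814400)
                  fact_acc(x=1, prod=3628800)
                  -> return 3628800
                -> return 3628800
              -> return 3628800
            -> return 3628800
          -> return 3628800
        -> return 3628800
      -> return 3628800
    -> return 3628800
  -> return 3628800
-> return 3628800

Final answer: 3628800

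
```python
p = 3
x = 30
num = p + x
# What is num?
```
Trace:
  p=3
  p=3, x=30
  p=3, x=30, num=33

Final answer: 33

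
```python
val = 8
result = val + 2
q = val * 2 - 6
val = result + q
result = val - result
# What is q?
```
Trace:
  val=8
  val=8, result=10
  val=8, result=10, q=10
  val=20, result=10, q=10
  val=20, result=10, q=10

Final answer: 10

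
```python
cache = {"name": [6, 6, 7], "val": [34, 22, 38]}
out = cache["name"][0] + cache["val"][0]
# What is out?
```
Trace:
  cache={'name': [6, 6, 7], 'val': [34, 22, 38]}
  cache={'name': [6, 6, 7], 'val': [34, 22, 38]}, out=40

Final answer: 40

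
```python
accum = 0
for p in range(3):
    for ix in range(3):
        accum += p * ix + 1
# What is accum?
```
Trace:
  accum=0
  accum=1, p=0, ix=0
  accum=2, p=0, ix=1
  accum=3, p=0, ix=2
  accum=4, p=1, ix=0
  accum=6, p=1, ix=1
  accum=9, p=1, ix=2
  accum=10, p=2, ix=0
  accum=13, p=2, ix=1
  accum=18, p=2, ix=2

Final answer: 18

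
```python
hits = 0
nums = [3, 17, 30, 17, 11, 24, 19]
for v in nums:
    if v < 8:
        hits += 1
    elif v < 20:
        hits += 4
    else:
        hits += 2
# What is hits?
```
Trace:
  hits=0
  hits=1, v=3
  hits=5, v=17
  hits=7, v=30
  hits=11, v=17
  hits=15, v=11
  hits=17, v=24
  hits=21, v=19

Final answer: 21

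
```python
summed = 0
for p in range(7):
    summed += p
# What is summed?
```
Trace:
  summed=0
  summed=0, p=0
  summed=1, p=1
  summed=3, p=2
  summed=6, p=3
  summed=10, p=4
  summed=15, p=5
  summed=21, p=6

Final answer: 21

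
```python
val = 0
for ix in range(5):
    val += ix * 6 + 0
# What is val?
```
Trace:
  val=0
  val=0, ix=0
  val=6, ix=1
  val=18, ix=2
  val=36, ix=3
  val=60, ix=4

Final answer: 60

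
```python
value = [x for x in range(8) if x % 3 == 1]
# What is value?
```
Trace:
  x=0
  x=1
  x=2
  x=3
  x=4
  x=5
  x=6
  x=7
  value=[1, 4, 7]

Final answer: [1, 4, 7]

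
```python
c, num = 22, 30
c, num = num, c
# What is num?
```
Trace:
  c=22, num=30
  c=30, num=22

Final answer: 22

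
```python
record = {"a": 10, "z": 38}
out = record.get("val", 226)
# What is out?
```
Trace:
  record={'a': 10, 'z': 38}
  record={'a': 10, 'z': 38}, out=226

Final answer: 226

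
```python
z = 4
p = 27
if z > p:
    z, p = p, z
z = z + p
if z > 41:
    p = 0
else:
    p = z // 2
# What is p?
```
Trace:
  z=4
  z=4, p=27
  z=4, p=27
  z=31, p=27
  z=31, p=15

Final answer: 15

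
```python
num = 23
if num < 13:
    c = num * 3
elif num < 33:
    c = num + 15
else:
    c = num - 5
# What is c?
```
Trace:
  num=23
  num=23, c=38

Final answer: 38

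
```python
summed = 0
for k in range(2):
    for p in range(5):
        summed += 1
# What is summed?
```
Trace:
  summed=0
  summed=1, k=0, p=0
  summed=2, k=0, p=1
  summed=3, k=0, p=2
  summed=4, k=0, p=3
  summed=5, k=0, p=4
  summed=6, k=1, p=0
  summed=7, k=1, p=1
  summed=8, k=1, p=2
  summed=9, k=1, p=3
  summed=10, k=1, p=4

Final answer: 10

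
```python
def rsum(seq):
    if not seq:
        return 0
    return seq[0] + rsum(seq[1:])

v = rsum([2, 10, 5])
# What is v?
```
Call trace:
rsum(seq=[2, 10, 5])
  rsum(seq=[10, 5])
    rsum(seq=[5])
      rsum(seq=[])
      -> return 0
    -> return 5
  -> return 15
-> return 17

Final answer: 17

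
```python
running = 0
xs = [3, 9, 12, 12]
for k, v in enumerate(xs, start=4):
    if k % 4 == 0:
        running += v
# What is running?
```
Trace:
  running=0
  running=3, k=4, v=3
  running=3, k=5, v=9
  running=3, k=6, v=12
  running=3, k=7, v=12

Final answer: 3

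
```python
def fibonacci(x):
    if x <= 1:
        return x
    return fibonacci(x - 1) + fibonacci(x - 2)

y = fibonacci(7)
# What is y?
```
Call trace (a repeated sub-call is expanded the first time; later identical calls just restate its return value):
fibonacci(x=7)
  fibonacci(x=6)
    fibonacci(x=5)
      fibonacci(x=4)
        fibonacci(x=3)
          fibonacci(x=2)
            fibonacci(x=1)
            -> return 1
            fibonacci(x=0)
            -> return 0
          -> return 1
          fibonacci(x=1)
          -> return 1
        -> return 2
        fibonacci(x=2) -> return 1  (same call as traced above)
      -> return 3
      fibonacci(x=3) -> return 2  (same call as traced above)
    -> return 5
    fibonacci(x=4) -> return 3  (same call as traced above)
  -> return 8
  fibonacci(x=5) -> return 5  (same call as traced above)
-> return 13

Final answer: 13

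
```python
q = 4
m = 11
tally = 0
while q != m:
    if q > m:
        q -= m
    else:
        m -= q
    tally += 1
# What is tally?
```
Trace:
  q=4
  q=4, m=11
  q=4, m=11, tally=0
  q=4, m=7, tally=1
  q=4, m=3, tally=2
  q=1, m=3, tally=3
  q=1, m=2, tally=4
  q=1, m=1, tally=5

Final answer: 5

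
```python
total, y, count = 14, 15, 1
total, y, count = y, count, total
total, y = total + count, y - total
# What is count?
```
Trace:
  total=14, y=15, count=1
  total=15, y=1, count=14
  total=29, y=-14, count=14

Final answer: 14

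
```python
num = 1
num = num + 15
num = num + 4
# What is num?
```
Trace:
  num=1
  num=16
  num=20

Final answer: 20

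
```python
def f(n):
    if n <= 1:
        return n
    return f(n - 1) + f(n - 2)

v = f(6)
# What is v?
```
Call trace (a repeated sub-call is expanded the first time; later identical calls just restate its return value):
f(n=6)
  f(n=5)
    f(n=4)
      f(n=3)
        f(n=2)
          f(n=1)
          -> return 1
          f(n=0)
          -> return 0
        -> return 1
        f(n=1)
        -> return 1
      -> return 2
      f(n=2) -> return 1  (same call as traced above)
    -> return 3
    f(n=3) -> return 2  (same call as traced above)
  -> return 5
  f(n=4) -> return 3  (same call as traced above)
-> return 8

Final answer: 8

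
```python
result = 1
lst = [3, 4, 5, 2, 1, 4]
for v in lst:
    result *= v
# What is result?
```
Trace:
  result=1
  result=3, v=3
  result=12, v=4
  result=60, v=5
  result=120, v=2
  result=120, v=1
  result=480, v=4

Final answer: 480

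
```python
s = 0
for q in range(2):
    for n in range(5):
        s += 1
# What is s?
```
Trace:
  s=0
  s=1, q=0, n=0
  s=2, q=0, n=1
  s=3, q=0, n=2
  s=4, q=0, n=3
  s=5, q=0, n=4
  s=6, q=1, n=0
  s=7, q=1, n=1
  s=8, q=1, n=2
  s=9, q=1, n=3
  s=10, q=1, n=4

Final answer: 10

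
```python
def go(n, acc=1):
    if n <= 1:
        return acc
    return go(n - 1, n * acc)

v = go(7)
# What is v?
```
Call trace:
go(n=7, acc=1)
  go(n=6, acc=7)
    go(n=5, acc=42)
      go(n=4, acc=210)
        go(n=3, acc=840)
          go(n=2, acc=2520)
            go(n=1, acc=5040)
            -> return 5040
          -> return 5040
        -> return 5040
      -> return 5040
    -> return 5040
  -> return 5040
-> return 5040

Final answer: 5040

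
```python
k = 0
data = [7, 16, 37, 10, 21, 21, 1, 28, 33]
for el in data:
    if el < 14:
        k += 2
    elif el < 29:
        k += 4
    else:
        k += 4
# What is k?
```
Trace:
  k=0
  k=2, el=7
  k=6, el=16
  k=10, el=37
  k=12, el=10
  k=16, el=21
  k=20, el=21
  k=22, el=1
  k=26, el=28
  k=30, el=33

Final answer: 30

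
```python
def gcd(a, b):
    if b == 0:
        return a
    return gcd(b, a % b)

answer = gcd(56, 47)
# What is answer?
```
Call trace:
gcd(a=56, b=47)
  gcd(a=47, b=9)
    gcd(a=9, b=2)
      gcd(a=2, b=1)
        gcd(a=1, b=0)
        -> return 1
      -> return 1
    -> return 1
  -> return 1
-> return 1

Final answer: 1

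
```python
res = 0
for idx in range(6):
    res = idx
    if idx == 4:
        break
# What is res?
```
Trace:
  res=0
  res=0, idx=0
  res=1, idx=1
  res=2, idx=2
  res=3, idx=3
  res=4, idx=4

Final answer: 4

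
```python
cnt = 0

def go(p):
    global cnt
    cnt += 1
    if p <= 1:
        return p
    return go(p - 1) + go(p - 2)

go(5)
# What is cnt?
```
Call trace (a repeated sub-call is expanded the first time; later identical calls just restate its return value):
go(p=5)
  go(p=4)
    go(p=3)
      go(p=2)
        go(p=1)
        -> return 1
        go(p=0)
        -> return 0
      -> return 1
      go(p=1)
      -> return 1
    -> return 2
    go(p=2) -> return 1  (same call as traced above)
  -> return 3
  go(p=3) -> return 2  (same call as traced above)
-> return 5

cnt is incremented once per call, so count the calls in each subtree. Let C(p) = number of calls made by go(p).
C(0) = C(1) = 1 (base case, no recursion); C(p) = 1 + C(p - 1) + C(p - 2) otherwise.
C(2) = 1 + C(1) + C(0) = 1 + 1 + 1 = 3
C(3) = 1 + C(2) + C(1) = 1 + 3 + 1 = 5
C(4) = 1 + C(3) + C(2) = 1 + 5 + 3 = 9
C(5) = 1 + C(4) + C(3) = 1 + 9 + 5 = 15
cnt = C(5) = 15

Final answer: 15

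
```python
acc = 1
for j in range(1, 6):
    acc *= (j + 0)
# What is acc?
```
Trace:
  acc=1
  acc=1, j=1
  acc=2, j=2
  acc=6, j=3
  acc=24, j=4
  acc=120, j=5

Final answer: 120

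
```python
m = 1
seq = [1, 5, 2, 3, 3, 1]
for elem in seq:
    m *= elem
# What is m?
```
Trace:
  m=1
  m=1, elem=1
  m=5, elem=5
  m=10, elem=2
  m=30, elem=3
  m=90, elem=3
  m=90, elem=1

Final answer: 90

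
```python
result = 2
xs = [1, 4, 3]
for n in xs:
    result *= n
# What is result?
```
Trace:
  result=2
  result=2, n=1
  result=8, n=4
  result=24, n=3

Final answer: 24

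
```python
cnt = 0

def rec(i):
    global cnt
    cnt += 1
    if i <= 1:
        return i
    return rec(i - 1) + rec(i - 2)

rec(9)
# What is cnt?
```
Call trace (a repeated sub-call is expanded the first time; later identical calls just restate its return value):
rec(i=9)
  rec(i=8)
    rec(i=7)
      rec(i=6)
        rec(i=5)
          rec(i=4)
            rec(i=3)
              rec(i=2)
                rec(i=1)
                -> return 1
                rec(i=0)
                -> return 0
              -> return 1
              rec(i=1)
              -> return 1
            -> return 2
            rec(i=2) -> return 1  (same call as traced above)
          -> return 3
          rec(i=3) -> return 2  (same call as traced above)
        -> return 5
        rec(i=4) -> return 3  (same call as traced above)
      -> return 8
      rec(i=5) -> return 5  (same call as traced above)
    -> return 13
    rec(i=6) -> return 8  (same call as traced above)
  -> return 21
  rec(i=7) -> return 13  (same call as traced above)
-> return 34

cnt is incremented once per call, so count the calls in each subtree. Let C(i) = number of calls made by rec(i).
C(0) = C(1) = 1 (base case, no recursion); C(i) = 1 + C(i - 1) + C(i - 2) otherwise.
C(2) = 1 + C(1) + C(0) = 1 + 1 + 1 = 3
C(3) = 1 + C(2) + C(1) = 1 + 3 + 1 = 5
C(4) = 1 + C(3) + C(2) = 1 + 5 + 3 = 9
C(5) = 1 + C(4) + C(3) = 1 + 9 + 5 = 15
C(6) = 1 + C(5) + C(4) = 1 + 15 + 9 = 25
C(7) = 1 + C(6) + C(5) = 1 + 25 + 15 = 41
C(8) = 1 + C(7) + C(6) = 1 + 41 + 25 = 67
C(9) = 1 + C(8) + C(7) = 1 + 67 + 41 = 109
cnt = C(9) = 109

Final answer: 109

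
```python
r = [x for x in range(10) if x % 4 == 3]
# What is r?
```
Trace:
  x=0
  x=1
  x=2
  x=3
  x=4
  x=5
  x=6
  x=7
  x=8
  x=9
  r=[3, 7]

Final answer: [3, 7]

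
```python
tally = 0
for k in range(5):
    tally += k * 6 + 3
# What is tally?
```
Trace:
  tally=0
  tally=3, k=0
  tally=12, k=1
  tally=27, k=2
  tally=48, k=3
  tally=75, k=4

Final answer: 75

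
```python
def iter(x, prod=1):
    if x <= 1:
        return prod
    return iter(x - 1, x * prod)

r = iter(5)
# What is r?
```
Call trace:
iter(x=5, prod=1)
  iter(x=4, prod=5)
    iter(x=3, prod=20)
      iter(x=2, prod=60)
        iter(x=1, prod=120)
        -> return 120
      -> return 120
    -> return 120
  -> return 120
-> return 120

Final answer: 120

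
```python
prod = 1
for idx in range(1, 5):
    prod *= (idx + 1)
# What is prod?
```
Trace:
  prod=1
  prod=2, idx=1
  prod=6, idx=2
  prod=24, idx=3
  prod=120, idx=4

Final answer: 120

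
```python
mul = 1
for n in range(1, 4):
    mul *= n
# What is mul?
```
Trace:
  mul=1
  mul=1, n=1
  mul=2, n=2
  mul=6, n=3

Final answer: 6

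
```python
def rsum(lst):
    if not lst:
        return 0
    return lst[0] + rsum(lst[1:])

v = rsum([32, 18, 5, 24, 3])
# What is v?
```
Call trace:
rsum(lst=[32, 18, 5, 24, 3])
  rsum(lst=[18, 5, 24, 3])
    rsum(lst=[5, 24, 3])
      rsum(lst=[24, 3])
        rsum(lst=[3])
          rsum(lst=[])
          -> return 0
        -> return 3
      -> return 27
    -> return 32
  -> return 50
-> return 82

Final answer: 82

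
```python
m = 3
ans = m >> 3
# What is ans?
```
Trace:
  m=3
  m=3, ans=0

Final answer: 0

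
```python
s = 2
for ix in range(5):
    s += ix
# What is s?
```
Trace:
  s=2
  s=2, ix=0
  s=3, ix=1
  s=5, ix=2
  s=8, ix=3
  s=12, ix=4

Final answer: 12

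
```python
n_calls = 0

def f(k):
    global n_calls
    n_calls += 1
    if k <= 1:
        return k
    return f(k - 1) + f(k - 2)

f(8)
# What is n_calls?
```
Call trace (a repeated sub-call is expanded the first time; later identical calls just restate its return value):
f(k=8)
  f(k=7)
    f(k=6)
      f(k=5)
        f(k=4)
          f(k=3)
            f(k=2)
              f(k=1)
              -> return 1
              f(k=0)
              -> return 0
            -> return 1
            f(k=1)
            -> return 1
          -> return 2
          f(k=2) -> return 1  (same call as traced above)
        -> return 3
        f(k=3) -> return 2  (same call as traced above)
      -> return 5
      f(k=4) -> return 3  (same call as traced above)
    -> return 8
    f(k=5) -> return 5  (same call as traced above)
  -> return 13
  f(k=6) -> return 8  (same call as traced above)
-> return 21

n_calls is incremented once per call, so count the calls in each subtree. Let C(k) = number of calls made by f(k).
C(0) = C(1) = 1 (base case, no recursion); C(k) = 1 + C(k - 1) + C(k - 2) otherwise.
C(2) = 1 + C(1) + C(0) = 1 + 1 + 1 = 3
C(3) = 1 + C(2) + C(1) = 1 + 3 + 1 = 5
C(4) = 1 + C(3) + C(2) = 1 + 5 + 3 = 9
C(5) = 1 + C(4) + C(3) = 1 + 9 + 5 = 15
C(6) = 1 + C(5) + C(4) = 1 + 15 + 9 = 25
C(7) = 1 + C(6) + C(5) = 1 + 25 + 15 = 41
C(8) = 1 + C(7) + C(6) = 1 + 41 + 25 = 67
n_calls = C(8) = 67

Final answer: 67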